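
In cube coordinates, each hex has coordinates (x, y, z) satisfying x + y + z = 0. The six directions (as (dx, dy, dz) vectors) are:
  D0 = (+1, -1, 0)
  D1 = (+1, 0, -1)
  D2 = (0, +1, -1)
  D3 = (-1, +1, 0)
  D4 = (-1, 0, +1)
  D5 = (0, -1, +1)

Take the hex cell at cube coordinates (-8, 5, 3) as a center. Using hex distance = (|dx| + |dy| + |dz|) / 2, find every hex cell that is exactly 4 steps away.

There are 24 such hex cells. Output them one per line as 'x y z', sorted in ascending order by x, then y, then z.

Walk ring at distance 4 from (-8, 5, 3):
Start at center + D4*4 = (-12, 5, 7)
  hex 0: (-12, 5, 7)
  hex 1: (-11, 4, 7)
  hex 2: (-10, 3, 7)
  hex 3: (-9, 2, 7)
  hex 4: (-8, 1, 7)
  hex 5: (-7, 1, 6)
  hex 6: (-6, 1, 5)
  hex 7: (-5, 1, 4)
  hex 8: (-4, 1, 3)
  hex 9: (-4, 2, 2)
  hex 10: (-4, 3, 1)
  hex 11: (-4, 4, 0)
  hex 12: (-4, 5, -1)
  hex 13: (-5, 6, -1)
  hex 14: (-6, 7, -1)
  hex 15: (-7, 8, -1)
  hex 16: (-8, 9, -1)
  hex 17: (-9, 9, 0)
  hex 18: (-10, 9, 1)
  hex 19: (-11, 9, 2)
  hex 20: (-12, 9, 3)
  hex 21: (-12, 8, 4)
  hex 22: (-12, 7, 5)
  hex 23: (-12, 6, 6)
Sorted: 24 hexes.

Answer: -12 5 7
-12 6 6
-12 7 5
-12 8 4
-12 9 3
-11 4 7
-11 9 2
-10 3 7
-10 9 1
-9 2 7
-9 9 0
-8 1 7
-8 9 -1
-7 1 6
-7 8 -1
-6 1 5
-6 7 -1
-5 1 4
-5 6 -1
-4 1 3
-4 2 2
-4 3 1
-4 4 0
-4 5 -1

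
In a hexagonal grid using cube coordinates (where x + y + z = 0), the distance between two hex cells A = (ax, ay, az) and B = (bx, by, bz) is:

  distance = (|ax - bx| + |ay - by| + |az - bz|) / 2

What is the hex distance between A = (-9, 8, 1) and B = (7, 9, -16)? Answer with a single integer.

Answer: 17

Derivation:
|ax - bx| = |-9 - 7| = 16
|ay - by| = |8 - 9| = 1
|az - bz| = |1 - (-16)| = 17
distance = (16 + 1 + 17) / 2 = 34 / 2 = 17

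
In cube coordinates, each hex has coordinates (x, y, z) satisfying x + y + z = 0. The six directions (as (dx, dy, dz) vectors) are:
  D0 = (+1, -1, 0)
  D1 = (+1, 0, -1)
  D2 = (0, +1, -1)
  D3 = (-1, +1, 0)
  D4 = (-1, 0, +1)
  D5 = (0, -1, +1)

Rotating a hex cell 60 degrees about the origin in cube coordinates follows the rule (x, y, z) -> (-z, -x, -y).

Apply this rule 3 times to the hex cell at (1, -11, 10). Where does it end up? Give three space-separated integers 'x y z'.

Start: (1, -11, 10)
Step 1: (1, -11, 10) -> (-(10), -(1), -(-11)) = (-10, -1, 11)
Step 2: (-10, -1, 11) -> (-(11), -(-10), -(-1)) = (-11, 10, 1)
Step 3: (-11, 10, 1) -> (-(1), -(-11), -(10)) = (-1, 11, -10)

Answer: -1 11 -10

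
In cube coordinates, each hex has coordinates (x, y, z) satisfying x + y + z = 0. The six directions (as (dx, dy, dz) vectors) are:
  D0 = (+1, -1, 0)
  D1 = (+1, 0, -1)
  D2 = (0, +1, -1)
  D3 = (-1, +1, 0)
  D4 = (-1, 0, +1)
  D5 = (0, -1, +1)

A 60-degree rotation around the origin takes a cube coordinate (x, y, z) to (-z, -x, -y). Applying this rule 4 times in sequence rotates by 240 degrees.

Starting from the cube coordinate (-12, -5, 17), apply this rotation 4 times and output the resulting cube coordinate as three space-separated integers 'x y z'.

Answer: 17 -12 -5

Derivation:
Start: (-12, -5, 17)
Step 1: (-12, -5, 17) -> (-(17), -(-12), -(-5)) = (-17, 12, 5)
Step 2: (-17, 12, 5) -> (-(5), -(-17), -(12)) = (-5, 17, -12)
Step 3: (-5, 17, -12) -> (-(-12), -(-5), -(17)) = (12, 5, -17)
Step 4: (12, 5, -17) -> (-(-17), -(12), -(5)) = (17, -12, -5)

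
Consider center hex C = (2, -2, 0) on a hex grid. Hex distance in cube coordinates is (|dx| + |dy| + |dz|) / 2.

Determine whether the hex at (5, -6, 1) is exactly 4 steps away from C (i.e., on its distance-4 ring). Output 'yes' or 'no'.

|px - cx| = |5 - 2| = 3
|py - cy| = |-6 - (-2)| = 4
|pz - cz| = |1 - 0| = 1
distance = (3+4+1)/2 = 8/2 = 4
radius = 4; distance == radius -> yes

Answer: yes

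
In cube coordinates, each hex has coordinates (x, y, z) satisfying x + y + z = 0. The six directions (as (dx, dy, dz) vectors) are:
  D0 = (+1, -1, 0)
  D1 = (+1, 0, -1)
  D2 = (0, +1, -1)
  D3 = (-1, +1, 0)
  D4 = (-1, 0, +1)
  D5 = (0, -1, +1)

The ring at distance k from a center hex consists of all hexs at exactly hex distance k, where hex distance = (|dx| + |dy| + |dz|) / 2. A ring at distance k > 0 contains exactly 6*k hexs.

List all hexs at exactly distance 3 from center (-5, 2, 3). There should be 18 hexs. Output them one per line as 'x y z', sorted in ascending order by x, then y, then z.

Walk ring at distance 3 from (-5, 2, 3):
Start at center + D4*3 = (-8, 2, 6)
  hex 0: (-8, 2, 6)
  hex 1: (-7, 1, 6)
  hex 2: (-6, 0, 6)
  hex 3: (-5, -1, 6)
  hex 4: (-4, -1, 5)
  hex 5: (-3, -1, 4)
  hex 6: (-2, -1, 3)
  hex 7: (-2, 0, 2)
  hex 8: (-2, 1, 1)
  hex 9: (-2, 2, 0)
  hex 10: (-3, 3, 0)
  hex 11: (-4, 4, 0)
  hex 12: (-5, 5, 0)
  hex 13: (-6, 5, 1)
  hex 14: (-7, 5, 2)
  hex 15: (-8, 5, 3)
  hex 16: (-8, 4, 4)
  hex 17: (-8, 3, 5)
Sorted: 18 hexes.

Answer: -8 2 6
-8 3 5
-8 4 4
-8 5 3
-7 1 6
-7 5 2
-6 0 6
-6 5 1
-5 -1 6
-5 5 0
-4 -1 5
-4 4 0
-3 -1 4
-3 3 0
-2 -1 3
-2 0 2
-2 1 1
-2 2 0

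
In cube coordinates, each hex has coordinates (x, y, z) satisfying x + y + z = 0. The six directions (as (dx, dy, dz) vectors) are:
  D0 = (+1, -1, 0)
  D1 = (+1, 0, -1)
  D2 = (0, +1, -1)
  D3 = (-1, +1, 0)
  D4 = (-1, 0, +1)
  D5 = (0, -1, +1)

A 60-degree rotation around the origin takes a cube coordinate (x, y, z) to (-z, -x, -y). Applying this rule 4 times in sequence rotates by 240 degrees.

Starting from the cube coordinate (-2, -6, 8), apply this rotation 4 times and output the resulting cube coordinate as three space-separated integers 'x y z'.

Start: (-2, -6, 8)
Step 1: (-2, -6, 8) -> (-(8), -(-2), -(-6)) = (-8, 2, 6)
Step 2: (-8, 2, 6) -> (-(6), -(-8), -(2)) = (-6, 8, -2)
Step 3: (-6, 8, -2) -> (-(-2), -(-6), -(8)) = (2, 6, -8)
Step 4: (2, 6, -8) -> (-(-8), -(2), -(6)) = (8, -2, -6)

Answer: 8 -2 -6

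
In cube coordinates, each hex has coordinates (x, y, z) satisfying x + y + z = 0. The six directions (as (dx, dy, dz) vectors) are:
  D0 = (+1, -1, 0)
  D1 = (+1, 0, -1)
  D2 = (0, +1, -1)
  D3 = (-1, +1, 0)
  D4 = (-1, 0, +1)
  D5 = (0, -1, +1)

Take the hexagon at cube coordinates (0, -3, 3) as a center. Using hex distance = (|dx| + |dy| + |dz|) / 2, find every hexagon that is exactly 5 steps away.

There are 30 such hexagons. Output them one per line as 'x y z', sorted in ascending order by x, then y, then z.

Walk ring at distance 5 from (0, -3, 3):
Start at center + D4*5 = (-5, -3, 8)
  hex 0: (-5, -3, 8)
  hex 1: (-4, -4, 8)
  hex 2: (-3, -5, 8)
  hex 3: (-2, -6, 8)
  hex 4: (-1, -7, 8)
  hex 5: (0, -8, 8)
  hex 6: (1, -8, 7)
  hex 7: (2, -8, 6)
  hex 8: (3, -8, 5)
  hex 9: (4, -8, 4)
  hex 10: (5, -8, 3)
  hex 11: (5, -7, 2)
  hex 12: (5, -6, 1)
  hex 13: (5, -5, 0)
  hex 14: (5, -4, -1)
  hex 15: (5, -3, -2)
  hex 16: (4, -2, -2)
  hex 17: (3, -1, -2)
  hex 18: (2, 0, -2)
  hex 19: (1, 1, -2)
  hex 20: (0, 2, -2)
  hex 21: (-1, 2, -1)
  hex 22: (-2, 2, 0)
  hex 23: (-3, 2, 1)
  hex 24: (-4, 2, 2)
  hex 25: (-5, 2, 3)
  hex 26: (-5, 1, 4)
  hex 27: (-5, 0, 5)
  hex 28: (-5, -1, 6)
  hex 29: (-5, -2, 7)
Sorted: 30 hexes.

Answer: -5 -3 8
-5 -2 7
-5 -1 6
-5 0 5
-5 1 4
-5 2 3
-4 -4 8
-4 2 2
-3 -5 8
-3 2 1
-2 -6 8
-2 2 0
-1 -7 8
-1 2 -1
0 -8 8
0 2 -2
1 -8 7
1 1 -2
2 -8 6
2 0 -2
3 -8 5
3 -1 -2
4 -8 4
4 -2 -2
5 -8 3
5 -7 2
5 -6 1
5 -5 0
5 -4 -1
5 -3 -2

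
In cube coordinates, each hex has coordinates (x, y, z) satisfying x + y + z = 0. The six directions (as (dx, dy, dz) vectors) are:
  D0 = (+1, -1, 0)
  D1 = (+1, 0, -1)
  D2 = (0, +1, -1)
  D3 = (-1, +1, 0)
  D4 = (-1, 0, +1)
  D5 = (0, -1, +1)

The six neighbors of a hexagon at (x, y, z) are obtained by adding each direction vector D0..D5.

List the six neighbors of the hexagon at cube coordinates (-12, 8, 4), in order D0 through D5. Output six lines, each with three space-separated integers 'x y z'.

Center: (-12, 8, 4). Add each direction:
  D0: (-12, 8, 4) + (1, -1, 0) = (-11, 7, 4)
  D1: (-12, 8, 4) + (1, 0, -1) = (-11, 8, 3)
  D2: (-12, 8, 4) + (0, 1, -1) = (-12, 9, 3)
  D3: (-12, 8, 4) + (-1, 1, 0) = (-13, 9, 4)
  D4: (-12, 8, 4) + (-1, 0, 1) = (-13, 8, 5)
  D5: (-12, 8, 4) + (0, -1, 1) = (-12, 7, 5)

Answer: -11 7 4
-11 8 3
-12 9 3
-13 9 4
-13 8 5
-12 7 5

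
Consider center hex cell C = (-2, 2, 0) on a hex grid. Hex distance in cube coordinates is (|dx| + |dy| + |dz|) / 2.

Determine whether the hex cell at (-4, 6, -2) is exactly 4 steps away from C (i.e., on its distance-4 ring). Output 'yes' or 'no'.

Answer: yes

Derivation:
|px - cx| = |-4 - (-2)| = 2
|py - cy| = |6 - 2| = 4
|pz - cz| = |-2 - 0| = 2
distance = (2+4+2)/2 = 8/2 = 4
radius = 4; distance == radius -> yes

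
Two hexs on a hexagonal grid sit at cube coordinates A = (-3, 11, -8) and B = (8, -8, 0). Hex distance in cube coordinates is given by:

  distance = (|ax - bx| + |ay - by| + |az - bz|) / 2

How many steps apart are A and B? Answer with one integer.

|ax - bx| = |-3 - 8| = 11
|ay - by| = |11 - (-8)| = 19
|az - bz| = |-8 - 0| = 8
distance = (11 + 19 + 8) / 2 = 38 / 2 = 19

Answer: 19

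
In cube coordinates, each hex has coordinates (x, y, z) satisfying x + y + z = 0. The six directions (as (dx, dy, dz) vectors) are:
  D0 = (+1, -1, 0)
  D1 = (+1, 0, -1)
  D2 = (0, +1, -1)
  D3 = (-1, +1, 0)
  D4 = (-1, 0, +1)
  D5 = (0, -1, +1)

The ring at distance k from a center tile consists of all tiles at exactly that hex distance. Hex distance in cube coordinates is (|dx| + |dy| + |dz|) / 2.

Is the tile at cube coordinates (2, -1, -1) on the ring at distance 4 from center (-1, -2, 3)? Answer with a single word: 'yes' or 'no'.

Answer: yes

Derivation:
|px - cx| = |2 - (-1)| = 3
|py - cy| = |-1 - (-2)| = 1
|pz - cz| = |-1 - 3| = 4
distance = (3+1+4)/2 = 8/2 = 4
radius = 4; distance == radius -> yes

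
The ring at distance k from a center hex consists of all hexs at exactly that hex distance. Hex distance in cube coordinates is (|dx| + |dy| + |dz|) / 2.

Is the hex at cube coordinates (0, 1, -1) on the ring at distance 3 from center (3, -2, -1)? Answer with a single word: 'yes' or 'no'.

|px - cx| = |0 - 3| = 3
|py - cy| = |1 - (-2)| = 3
|pz - cz| = |-1 - (-1)| = 0
distance = (3+3+0)/2 = 6/2 = 3
radius = 3; distance == radius -> yes

Answer: yes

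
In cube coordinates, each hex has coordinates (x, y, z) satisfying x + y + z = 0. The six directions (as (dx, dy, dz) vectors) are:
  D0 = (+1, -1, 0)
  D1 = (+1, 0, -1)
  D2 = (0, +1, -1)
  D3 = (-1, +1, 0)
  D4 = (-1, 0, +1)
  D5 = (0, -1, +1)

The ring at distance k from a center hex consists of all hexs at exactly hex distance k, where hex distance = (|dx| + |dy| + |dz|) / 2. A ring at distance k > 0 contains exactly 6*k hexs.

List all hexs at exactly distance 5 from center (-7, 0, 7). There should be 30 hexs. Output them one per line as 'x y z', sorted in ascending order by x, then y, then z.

Walk ring at distance 5 from (-7, 0, 7):
Start at center + D4*5 = (-12, 0, 12)
  hex 0: (-12, 0, 12)
  hex 1: (-11, -1, 12)
  hex 2: (-10, -2, 12)
  hex 3: (-9, -3, 12)
  hex 4: (-8, -4, 12)
  hex 5: (-7, -5, 12)
  hex 6: (-6, -5, 11)
  hex 7: (-5, -5, 10)
  hex 8: (-4, -5, 9)
  hex 9: (-3, -5, 8)
  hex 10: (-2, -5, 7)
  hex 11: (-2, -4, 6)
  hex 12: (-2, -3, 5)
  hex 13: (-2, -2, 4)
  hex 14: (-2, -1, 3)
  hex 15: (-2, 0, 2)
  hex 16: (-3, 1, 2)
  hex 17: (-4, 2, 2)
  hex 18: (-5, 3, 2)
  hex 19: (-6, 4, 2)
  hex 20: (-7, 5, 2)
  hex 21: (-8, 5, 3)
  hex 22: (-9, 5, 4)
  hex 23: (-10, 5, 5)
  hex 24: (-11, 5, 6)
  hex 25: (-12, 5, 7)
  hex 26: (-12, 4, 8)
  hex 27: (-12, 3, 9)
  hex 28: (-12, 2, 10)
  hex 29: (-12, 1, 11)
Sorted: 30 hexes.

Answer: -12 0 12
-12 1 11
-12 2 10
-12 3 9
-12 4 8
-12 5 7
-11 -1 12
-11 5 6
-10 -2 12
-10 5 5
-9 -3 12
-9 5 4
-8 -4 12
-8 5 3
-7 -5 12
-7 5 2
-6 -5 11
-6 4 2
-5 -5 10
-5 3 2
-4 -5 9
-4 2 2
-3 -5 8
-3 1 2
-2 -5 7
-2 -4 6
-2 -3 5
-2 -2 4
-2 -1 3
-2 0 2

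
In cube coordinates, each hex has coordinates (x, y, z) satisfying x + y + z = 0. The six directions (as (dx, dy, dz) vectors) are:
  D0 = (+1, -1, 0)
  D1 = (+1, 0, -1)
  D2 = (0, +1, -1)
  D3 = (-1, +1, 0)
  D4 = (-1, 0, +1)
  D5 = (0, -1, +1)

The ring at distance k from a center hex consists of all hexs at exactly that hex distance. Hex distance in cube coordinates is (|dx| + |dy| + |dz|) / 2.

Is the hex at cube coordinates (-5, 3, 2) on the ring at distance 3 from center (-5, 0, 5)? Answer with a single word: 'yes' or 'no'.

|px - cx| = |-5 - (-5)| = 0
|py - cy| = |3 - 0| = 3
|pz - cz| = |2 - 5| = 3
distance = (0+3+3)/2 = 6/2 = 3
radius = 3; distance == radius -> yes

Answer: yes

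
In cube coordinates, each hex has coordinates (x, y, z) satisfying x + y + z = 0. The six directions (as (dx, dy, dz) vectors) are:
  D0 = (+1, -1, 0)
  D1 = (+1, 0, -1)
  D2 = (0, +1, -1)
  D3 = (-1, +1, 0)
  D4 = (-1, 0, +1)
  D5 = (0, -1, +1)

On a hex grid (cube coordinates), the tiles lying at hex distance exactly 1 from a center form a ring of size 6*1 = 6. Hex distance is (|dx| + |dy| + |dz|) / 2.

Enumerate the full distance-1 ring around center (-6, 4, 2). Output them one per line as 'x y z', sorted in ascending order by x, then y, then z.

Walk ring at distance 1 from (-6, 4, 2):
Start at center + D4*1 = (-7, 4, 3)
  hex 0: (-7, 4, 3)
  hex 1: (-6, 3, 3)
  hex 2: (-5, 3, 2)
  hex 3: (-5, 4, 1)
  hex 4: (-6, 5, 1)
  hex 5: (-7, 5, 2)
Sorted: 6 hexes.

Answer: -7 4 3
-7 5 2
-6 3 3
-6 5 1
-5 3 2
-5 4 1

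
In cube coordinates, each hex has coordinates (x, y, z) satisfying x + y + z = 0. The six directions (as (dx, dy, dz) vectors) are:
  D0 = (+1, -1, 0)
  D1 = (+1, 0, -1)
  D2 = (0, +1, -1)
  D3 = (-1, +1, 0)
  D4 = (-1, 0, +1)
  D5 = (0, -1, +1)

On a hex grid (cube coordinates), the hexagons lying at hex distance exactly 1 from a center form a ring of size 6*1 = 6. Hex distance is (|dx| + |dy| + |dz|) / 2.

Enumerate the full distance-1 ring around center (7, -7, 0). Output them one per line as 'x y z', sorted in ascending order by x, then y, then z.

Answer: 6 -7 1
6 -6 0
7 -8 1
7 -6 -1
8 -8 0
8 -7 -1

Derivation:
Walk ring at distance 1 from (7, -7, 0):
Start at center + D4*1 = (6, -7, 1)
  hex 0: (6, -7, 1)
  hex 1: (7, -8, 1)
  hex 2: (8, -8, 0)
  hex 3: (8, -7, -1)
  hex 4: (7, -6, -1)
  hex 5: (6, -6, 0)
Sorted: 6 hexes.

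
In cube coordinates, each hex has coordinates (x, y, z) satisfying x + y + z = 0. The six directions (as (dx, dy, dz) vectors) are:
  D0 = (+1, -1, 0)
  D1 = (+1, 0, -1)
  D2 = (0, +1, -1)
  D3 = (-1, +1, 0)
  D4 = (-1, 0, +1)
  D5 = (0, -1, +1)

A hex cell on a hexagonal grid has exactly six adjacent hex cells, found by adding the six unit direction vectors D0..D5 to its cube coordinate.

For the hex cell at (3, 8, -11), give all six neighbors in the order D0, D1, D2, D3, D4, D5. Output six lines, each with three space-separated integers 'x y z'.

Answer: 4 7 -11
4 8 -12
3 9 -12
2 9 -11
2 8 -10
3 7 -10

Derivation:
Center: (3, 8, -11). Add each direction:
  D0: (3, 8, -11) + (1, -1, 0) = (4, 7, -11)
  D1: (3, 8, -11) + (1, 0, -1) = (4, 8, -12)
  D2: (3, 8, -11) + (0, 1, -1) = (3, 9, -12)
  D3: (3, 8, -11) + (-1, 1, 0) = (2, 9, -11)
  D4: (3, 8, -11) + (-1, 0, 1) = (2, 8, -10)
  D5: (3, 8, -11) + (0, -1, 1) = (3, 7, -10)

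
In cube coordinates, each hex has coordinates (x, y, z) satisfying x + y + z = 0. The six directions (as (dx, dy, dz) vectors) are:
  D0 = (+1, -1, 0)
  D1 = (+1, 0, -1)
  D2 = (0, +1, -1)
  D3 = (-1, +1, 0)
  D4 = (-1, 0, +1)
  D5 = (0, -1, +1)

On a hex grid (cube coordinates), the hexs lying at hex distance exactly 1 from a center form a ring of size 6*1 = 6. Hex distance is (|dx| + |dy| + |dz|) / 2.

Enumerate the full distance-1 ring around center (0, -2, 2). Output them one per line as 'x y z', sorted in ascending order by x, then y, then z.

Answer: -1 -2 3
-1 -1 2
0 -3 3
0 -1 1
1 -3 2
1 -2 1

Derivation:
Walk ring at distance 1 from (0, -2, 2):
Start at center + D4*1 = (-1, -2, 3)
  hex 0: (-1, -2, 3)
  hex 1: (0, -3, 3)
  hex 2: (1, -3, 2)
  hex 3: (1, -2, 1)
  hex 4: (0, -1, 1)
  hex 5: (-1, -1, 2)
Sorted: 6 hexes.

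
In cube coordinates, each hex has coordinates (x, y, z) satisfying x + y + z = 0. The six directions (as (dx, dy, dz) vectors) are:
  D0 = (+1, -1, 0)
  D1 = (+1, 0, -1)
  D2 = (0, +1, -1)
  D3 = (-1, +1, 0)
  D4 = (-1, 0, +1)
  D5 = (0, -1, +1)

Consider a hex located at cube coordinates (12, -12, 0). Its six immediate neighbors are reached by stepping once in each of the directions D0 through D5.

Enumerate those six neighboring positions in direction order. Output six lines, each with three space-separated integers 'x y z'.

Answer: 13 -13 0
13 -12 -1
12 -11 -1
11 -11 0
11 -12 1
12 -13 1

Derivation:
Center: (12, -12, 0). Add each direction:
  D0: (12, -12, 0) + (1, -1, 0) = (13, -13, 0)
  D1: (12, -12, 0) + (1, 0, -1) = (13, -12, -1)
  D2: (12, -12, 0) + (0, 1, -1) = (12, -11, -1)
  D3: (12, -12, 0) + (-1, 1, 0) = (11, -11, 0)
  D4: (12, -12, 0) + (-1, 0, 1) = (11, -12, 1)
  D5: (12, -12, 0) + (0, -1, 1) = (12, -13, 1)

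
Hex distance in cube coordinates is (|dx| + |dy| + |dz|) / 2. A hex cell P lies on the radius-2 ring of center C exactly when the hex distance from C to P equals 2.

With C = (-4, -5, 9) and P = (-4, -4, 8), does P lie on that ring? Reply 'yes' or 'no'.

Answer: no

Derivation:
|px - cx| = |-4 - (-4)| = 0
|py - cy| = |-4 - (-5)| = 1
|pz - cz| = |8 - 9| = 1
distance = (0+1+1)/2 = 2/2 = 1
radius = 2; distance != radius -> no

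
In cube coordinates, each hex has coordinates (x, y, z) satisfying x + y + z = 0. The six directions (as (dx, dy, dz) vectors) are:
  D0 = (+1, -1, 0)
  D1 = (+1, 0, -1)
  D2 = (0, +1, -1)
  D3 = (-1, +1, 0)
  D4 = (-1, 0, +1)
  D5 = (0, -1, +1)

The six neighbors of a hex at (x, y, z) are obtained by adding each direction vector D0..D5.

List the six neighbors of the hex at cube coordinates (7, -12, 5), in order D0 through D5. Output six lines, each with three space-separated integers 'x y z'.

Answer: 8 -13 5
8 -12 4
7 -11 4
6 -11 5
6 -12 6
7 -13 6

Derivation:
Center: (7, -12, 5). Add each direction:
  D0: (7, -12, 5) + (1, -1, 0) = (8, -13, 5)
  D1: (7, -12, 5) + (1, 0, -1) = (8, -12, 4)
  D2: (7, -12, 5) + (0, 1, -1) = (7, -11, 4)
  D3: (7, -12, 5) + (-1, 1, 0) = (6, -11, 5)
  D4: (7, -12, 5) + (-1, 0, 1) = (6, -12, 6)
  D5: (7, -12, 5) + (0, -1, 1) = (7, -13, 6)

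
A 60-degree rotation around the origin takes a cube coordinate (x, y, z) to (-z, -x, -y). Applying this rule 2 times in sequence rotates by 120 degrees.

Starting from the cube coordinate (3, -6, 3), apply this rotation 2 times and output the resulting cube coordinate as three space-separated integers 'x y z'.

Start: (3, -6, 3)
Step 1: (3, -6, 3) -> (-(3), -(3), -(-6)) = (-3, -3, 6)
Step 2: (-3, -3, 6) -> (-(6), -(-3), -(-3)) = (-6, 3, 3)

Answer: -6 3 3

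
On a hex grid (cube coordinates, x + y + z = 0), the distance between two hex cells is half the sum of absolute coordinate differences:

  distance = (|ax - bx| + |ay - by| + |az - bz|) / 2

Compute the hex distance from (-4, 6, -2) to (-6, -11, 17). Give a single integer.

Answer: 19

Derivation:
|ax - bx| = |-4 - (-6)| = 2
|ay - by| = |6 - (-11)| = 17
|az - bz| = |-2 - 17| = 19
distance = (2 + 17 + 19) / 2 = 38 / 2 = 19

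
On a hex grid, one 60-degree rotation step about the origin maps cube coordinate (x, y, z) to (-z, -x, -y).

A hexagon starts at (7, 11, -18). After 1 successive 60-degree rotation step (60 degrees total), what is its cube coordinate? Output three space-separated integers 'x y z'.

Start: (7, 11, -18)
Step 1: (7, 11, -18) -> (-(-18), -(7), -(11)) = (18, -7, -11)

Answer: 18 -7 -11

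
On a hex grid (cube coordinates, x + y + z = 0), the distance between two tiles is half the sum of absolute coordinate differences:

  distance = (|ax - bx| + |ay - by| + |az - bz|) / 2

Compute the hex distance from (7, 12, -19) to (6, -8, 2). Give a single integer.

|ax - bx| = |7 - 6| = 1
|ay - by| = |12 - (-8)| = 20
|az - bz| = |-19 - 2| = 21
distance = (1 + 20 + 21) / 2 = 42 / 2 = 21

Answer: 21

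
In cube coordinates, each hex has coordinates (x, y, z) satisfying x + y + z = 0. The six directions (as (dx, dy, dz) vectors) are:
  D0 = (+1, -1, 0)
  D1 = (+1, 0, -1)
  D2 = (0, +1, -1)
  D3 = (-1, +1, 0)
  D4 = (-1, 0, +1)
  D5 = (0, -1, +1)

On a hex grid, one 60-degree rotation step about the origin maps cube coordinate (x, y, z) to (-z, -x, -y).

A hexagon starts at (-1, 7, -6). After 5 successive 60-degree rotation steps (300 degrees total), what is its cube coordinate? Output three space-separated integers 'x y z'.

Start: (-1, 7, -6)
Step 1: (-1, 7, -6) -> (-(-6), -(-1), -(7)) = (6, 1, -7)
Step 2: (6, 1, -7) -> (-(-7), -(6), -(1)) = (7, -6, -1)
Step 3: (7, -6, -1) -> (-(-1), -(7), -(-6)) = (1, -7, 6)
Step 4: (1, -7, 6) -> (-(6), -(1), -(-7)) = (-6, -1, 7)
Step 5: (-6, -1, 7) -> (-(7), -(-6), -(-1)) = (-7, 6, 1)

Answer: -7 6 1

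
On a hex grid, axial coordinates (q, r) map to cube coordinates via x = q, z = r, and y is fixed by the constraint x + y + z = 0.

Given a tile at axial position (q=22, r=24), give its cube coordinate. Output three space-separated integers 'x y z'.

x = q = 22
z = r = 24
y = -x - z = -(22) - (24) = -46

Answer: 22 -46 24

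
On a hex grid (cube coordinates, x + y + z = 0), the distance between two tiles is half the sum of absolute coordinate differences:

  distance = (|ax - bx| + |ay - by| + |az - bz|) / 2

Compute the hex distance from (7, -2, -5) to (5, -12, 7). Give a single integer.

Answer: 12

Derivation:
|ax - bx| = |7 - 5| = 2
|ay - by| = |-2 - (-12)| = 10
|az - bz| = |-5 - 7| = 12
distance = (2 + 10 + 12) / 2 = 24 / 2 = 12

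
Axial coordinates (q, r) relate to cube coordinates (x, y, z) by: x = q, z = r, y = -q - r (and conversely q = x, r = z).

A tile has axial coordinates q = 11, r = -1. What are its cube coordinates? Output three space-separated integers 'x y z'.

Answer: 11 -10 -1

Derivation:
x = q = 11
z = r = -1
y = -x - z = -(11) - (-1) = -10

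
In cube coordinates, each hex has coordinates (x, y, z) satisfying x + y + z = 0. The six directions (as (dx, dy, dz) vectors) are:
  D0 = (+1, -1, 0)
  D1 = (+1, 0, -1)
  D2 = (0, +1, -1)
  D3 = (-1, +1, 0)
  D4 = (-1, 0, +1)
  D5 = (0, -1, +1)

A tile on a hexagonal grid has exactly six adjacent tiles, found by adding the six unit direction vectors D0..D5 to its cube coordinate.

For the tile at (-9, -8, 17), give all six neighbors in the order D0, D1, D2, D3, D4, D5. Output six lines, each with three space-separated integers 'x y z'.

Center: (-9, -8, 17). Add each direction:
  D0: (-9, -8, 17) + (1, -1, 0) = (-8, -9, 17)
  D1: (-9, -8, 17) + (1, 0, -1) = (-8, -8, 16)
  D2: (-9, -8, 17) + (0, 1, -1) = (-9, -7, 16)
  D3: (-9, -8, 17) + (-1, 1, 0) = (-10, -7, 17)
  D4: (-9, -8, 17) + (-1, 0, 1) = (-10, -8, 18)
  D5: (-9, -8, 17) + (0, -1, 1) = (-9, -9, 18)

Answer: -8 -9 17
-8 -8 16
-9 -7 16
-10 -7 17
-10 -8 18
-9 -9 18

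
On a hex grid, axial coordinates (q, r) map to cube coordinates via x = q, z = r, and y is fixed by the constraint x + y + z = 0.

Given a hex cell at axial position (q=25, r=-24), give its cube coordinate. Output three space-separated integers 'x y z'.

x = q = 25
z = r = -24
y = -x - z = -(25) - (-24) = -1

Answer: 25 -1 -24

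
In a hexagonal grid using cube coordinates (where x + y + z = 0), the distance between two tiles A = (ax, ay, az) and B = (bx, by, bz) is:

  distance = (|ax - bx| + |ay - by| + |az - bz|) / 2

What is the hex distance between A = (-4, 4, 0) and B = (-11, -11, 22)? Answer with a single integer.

Answer: 22

Derivation:
|ax - bx| = |-4 - (-11)| = 7
|ay - by| = |4 - (-11)| = 15
|az - bz| = |0 - 22| = 22
distance = (7 + 15 + 22) / 2 = 44 / 2 = 22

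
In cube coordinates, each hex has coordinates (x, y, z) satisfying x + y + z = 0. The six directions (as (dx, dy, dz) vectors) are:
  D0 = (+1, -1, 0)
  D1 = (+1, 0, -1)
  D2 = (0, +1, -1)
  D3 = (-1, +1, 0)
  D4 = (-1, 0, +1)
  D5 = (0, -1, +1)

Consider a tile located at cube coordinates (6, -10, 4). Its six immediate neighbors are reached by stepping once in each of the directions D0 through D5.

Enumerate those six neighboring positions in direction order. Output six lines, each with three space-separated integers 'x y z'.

Answer: 7 -11 4
7 -10 3
6 -9 3
5 -9 4
5 -10 5
6 -11 5

Derivation:
Center: (6, -10, 4). Add each direction:
  D0: (6, -10, 4) + (1, -1, 0) = (7, -11, 4)
  D1: (6, -10, 4) + (1, 0, -1) = (7, -10, 3)
  D2: (6, -10, 4) + (0, 1, -1) = (6, -9, 3)
  D3: (6, -10, 4) + (-1, 1, 0) = (5, -9, 4)
  D4: (6, -10, 4) + (-1, 0, 1) = (5, -10, 5)
  D5: (6, -10, 4) + (0, -1, 1) = (6, -11, 5)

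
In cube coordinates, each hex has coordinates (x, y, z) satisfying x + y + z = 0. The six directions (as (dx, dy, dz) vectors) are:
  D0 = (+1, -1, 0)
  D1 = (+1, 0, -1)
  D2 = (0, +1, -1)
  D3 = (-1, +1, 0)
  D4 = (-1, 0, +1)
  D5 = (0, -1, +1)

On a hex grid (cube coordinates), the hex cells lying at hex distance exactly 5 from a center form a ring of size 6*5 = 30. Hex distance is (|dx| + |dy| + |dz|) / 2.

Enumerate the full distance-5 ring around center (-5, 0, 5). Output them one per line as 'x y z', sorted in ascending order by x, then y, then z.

Walk ring at distance 5 from (-5, 0, 5):
Start at center + D4*5 = (-10, 0, 10)
  hex 0: (-10, 0, 10)
  hex 1: (-9, -1, 10)
  hex 2: (-8, -2, 10)
  hex 3: (-7, -3, 10)
  hex 4: (-6, -4, 10)
  hex 5: (-5, -5, 10)
  hex 6: (-4, -5, 9)
  hex 7: (-3, -5, 8)
  hex 8: (-2, -5, 7)
  hex 9: (-1, -5, 6)
  hex 10: (0, -5, 5)
  hex 11: (0, -4, 4)
  hex 12: (0, -3, 3)
  hex 13: (0, -2, 2)
  hex 14: (0, -1, 1)
  hex 15: (0, 0, 0)
  hex 16: (-1, 1, 0)
  hex 17: (-2, 2, 0)
  hex 18: (-3, 3, 0)
  hex 19: (-4, 4, 0)
  hex 20: (-5, 5, 0)
  hex 21: (-6, 5, 1)
  hex 22: (-7, 5, 2)
  hex 23: (-8, 5, 3)
  hex 24: (-9, 5, 4)
  hex 25: (-10, 5, 5)
  hex 26: (-10, 4, 6)
  hex 27: (-10, 3, 7)
  hex 28: (-10, 2, 8)
  hex 29: (-10, 1, 9)
Sorted: 30 hexes.

Answer: -10 0 10
-10 1 9
-10 2 8
-10 3 7
-10 4 6
-10 5 5
-9 -1 10
-9 5 4
-8 -2 10
-8 5 3
-7 -3 10
-7 5 2
-6 -4 10
-6 5 1
-5 -5 10
-5 5 0
-4 -5 9
-4 4 0
-3 -5 8
-3 3 0
-2 -5 7
-2 2 0
-1 -5 6
-1 1 0
0 -5 5
0 -4 4
0 -3 3
0 -2 2
0 -1 1
0 0 0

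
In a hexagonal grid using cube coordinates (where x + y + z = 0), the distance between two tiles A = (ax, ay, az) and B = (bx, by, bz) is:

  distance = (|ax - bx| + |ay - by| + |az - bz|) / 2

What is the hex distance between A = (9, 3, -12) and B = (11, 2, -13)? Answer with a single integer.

Answer: 2

Derivation:
|ax - bx| = |9 - 11| = 2
|ay - by| = |3 - 2| = 1
|az - bz| = |-12 - (-13)| = 1
distance = (2 + 1 + 1) / 2 = 4 / 2 = 2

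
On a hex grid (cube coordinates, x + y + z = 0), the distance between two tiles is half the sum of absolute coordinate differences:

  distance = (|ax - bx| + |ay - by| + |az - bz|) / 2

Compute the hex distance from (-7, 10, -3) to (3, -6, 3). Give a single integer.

Answer: 16

Derivation:
|ax - bx| = |-7 - 3| = 10
|ay - by| = |10 - (-6)| = 16
|az - bz| = |-3 - 3| = 6
distance = (10 + 16 + 6) / 2 = 32 / 2 = 16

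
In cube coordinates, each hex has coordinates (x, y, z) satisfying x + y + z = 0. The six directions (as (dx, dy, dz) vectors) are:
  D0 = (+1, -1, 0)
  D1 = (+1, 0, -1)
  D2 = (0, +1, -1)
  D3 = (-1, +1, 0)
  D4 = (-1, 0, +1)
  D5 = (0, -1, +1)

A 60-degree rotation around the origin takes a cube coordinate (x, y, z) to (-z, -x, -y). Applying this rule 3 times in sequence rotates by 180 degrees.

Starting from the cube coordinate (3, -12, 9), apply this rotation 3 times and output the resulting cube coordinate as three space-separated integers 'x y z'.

Answer: -3 12 -9

Derivation:
Start: (3, -12, 9)
Step 1: (3, -12, 9) -> (-(9), -(3), -(-12)) = (-9, -3, 12)
Step 2: (-9, -3, 12) -> (-(12), -(-9), -(-3)) = (-12, 9, 3)
Step 3: (-12, 9, 3) -> (-(3), -(-12), -(9)) = (-3, 12, -9)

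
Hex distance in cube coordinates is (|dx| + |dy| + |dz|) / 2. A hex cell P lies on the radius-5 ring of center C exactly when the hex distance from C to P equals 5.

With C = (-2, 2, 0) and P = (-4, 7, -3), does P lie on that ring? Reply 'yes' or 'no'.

Answer: yes

Derivation:
|px - cx| = |-4 - (-2)| = 2
|py - cy| = |7 - 2| = 5
|pz - cz| = |-3 - 0| = 3
distance = (2+5+3)/2 = 10/2 = 5
radius = 5; distance == radius -> yes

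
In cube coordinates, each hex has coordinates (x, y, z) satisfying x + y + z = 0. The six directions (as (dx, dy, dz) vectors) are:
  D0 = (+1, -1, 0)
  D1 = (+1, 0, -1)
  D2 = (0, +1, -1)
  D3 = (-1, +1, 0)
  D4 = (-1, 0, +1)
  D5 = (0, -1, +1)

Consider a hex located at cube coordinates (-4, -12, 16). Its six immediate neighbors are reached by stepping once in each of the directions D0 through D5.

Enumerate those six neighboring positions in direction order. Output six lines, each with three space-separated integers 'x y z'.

Center: (-4, -12, 16). Add each direction:
  D0: (-4, -12, 16) + (1, -1, 0) = (-3, -13, 16)
  D1: (-4, -12, 16) + (1, 0, -1) = (-3, -12, 15)
  D2: (-4, -12, 16) + (0, 1, -1) = (-4, -11, 15)
  D3: (-4, -12, 16) + (-1, 1, 0) = (-5, -11, 16)
  D4: (-4, -12, 16) + (-1, 0, 1) = (-5, -12, 17)
  D5: (-4, -12, 16) + (0, -1, 1) = (-4, -13, 17)

Answer: -3 -13 16
-3 -12 15
-4 -11 15
-5 -11 16
-5 -12 17
-4 -13 17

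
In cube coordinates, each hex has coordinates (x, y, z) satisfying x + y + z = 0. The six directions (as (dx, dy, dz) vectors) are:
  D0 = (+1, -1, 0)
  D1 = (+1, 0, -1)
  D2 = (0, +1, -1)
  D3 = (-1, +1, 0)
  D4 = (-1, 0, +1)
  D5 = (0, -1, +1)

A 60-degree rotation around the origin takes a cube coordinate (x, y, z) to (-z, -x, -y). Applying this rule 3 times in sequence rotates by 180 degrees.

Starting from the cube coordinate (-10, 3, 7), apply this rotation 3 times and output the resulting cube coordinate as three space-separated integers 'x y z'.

Answer: 10 -3 -7

Derivation:
Start: (-10, 3, 7)
Step 1: (-10, 3, 7) -> (-(7), -(-10), -(3)) = (-7, 10, -3)
Step 2: (-7, 10, -3) -> (-(-3), -(-7), -(10)) = (3, 7, -10)
Step 3: (3, 7, -10) -> (-(-10), -(3), -(7)) = (10, -3, -7)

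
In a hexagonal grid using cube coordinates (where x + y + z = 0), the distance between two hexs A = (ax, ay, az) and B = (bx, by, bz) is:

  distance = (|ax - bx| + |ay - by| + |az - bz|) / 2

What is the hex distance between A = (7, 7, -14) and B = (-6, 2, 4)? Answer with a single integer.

|ax - bx| = |7 - (-6)| = 13
|ay - by| = |7 - 2| = 5
|az - bz| = |-14 - 4| = 18
distance = (13 + 5 + 18) / 2 = 36 / 2 = 18

Answer: 18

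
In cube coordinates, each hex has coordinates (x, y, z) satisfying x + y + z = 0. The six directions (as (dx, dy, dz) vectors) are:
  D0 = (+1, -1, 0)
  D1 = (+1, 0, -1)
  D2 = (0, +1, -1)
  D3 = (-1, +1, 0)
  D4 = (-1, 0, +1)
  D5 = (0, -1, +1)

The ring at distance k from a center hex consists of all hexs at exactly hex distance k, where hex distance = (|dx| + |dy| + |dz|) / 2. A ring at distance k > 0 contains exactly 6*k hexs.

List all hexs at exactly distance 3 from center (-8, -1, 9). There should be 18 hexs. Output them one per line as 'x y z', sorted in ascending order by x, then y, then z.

Answer: -11 -1 12
-11 0 11
-11 1 10
-11 2 9
-10 -2 12
-10 2 8
-9 -3 12
-9 2 7
-8 -4 12
-8 2 6
-7 -4 11
-7 1 6
-6 -4 10
-6 0 6
-5 -4 9
-5 -3 8
-5 -2 7
-5 -1 6

Derivation:
Walk ring at distance 3 from (-8, -1, 9):
Start at center + D4*3 = (-11, -1, 12)
  hex 0: (-11, -1, 12)
  hex 1: (-10, -2, 12)
  hex 2: (-9, -3, 12)
  hex 3: (-8, -4, 12)
  hex 4: (-7, -4, 11)
  hex 5: (-6, -4, 10)
  hex 6: (-5, -4, 9)
  hex 7: (-5, -3, 8)
  hex 8: (-5, -2, 7)
  hex 9: (-5, -1, 6)
  hex 10: (-6, 0, 6)
  hex 11: (-7, 1, 6)
  hex 12: (-8, 2, 6)
  hex 13: (-9, 2, 7)
  hex 14: (-10, 2, 8)
  hex 15: (-11, 2, 9)
  hex 16: (-11, 1, 10)
  hex 17: (-11, 0, 11)
Sorted: 18 hexes.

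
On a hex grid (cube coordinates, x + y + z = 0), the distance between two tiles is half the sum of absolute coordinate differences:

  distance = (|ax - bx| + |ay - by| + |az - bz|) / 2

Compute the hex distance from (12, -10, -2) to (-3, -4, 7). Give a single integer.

Answer: 15

Derivation:
|ax - bx| = |12 - (-3)| = 15
|ay - by| = |-10 - (-4)| = 6
|az - bz| = |-2 - 7| = 9
distance = (15 + 6 + 9) / 2 = 30 / 2 = 15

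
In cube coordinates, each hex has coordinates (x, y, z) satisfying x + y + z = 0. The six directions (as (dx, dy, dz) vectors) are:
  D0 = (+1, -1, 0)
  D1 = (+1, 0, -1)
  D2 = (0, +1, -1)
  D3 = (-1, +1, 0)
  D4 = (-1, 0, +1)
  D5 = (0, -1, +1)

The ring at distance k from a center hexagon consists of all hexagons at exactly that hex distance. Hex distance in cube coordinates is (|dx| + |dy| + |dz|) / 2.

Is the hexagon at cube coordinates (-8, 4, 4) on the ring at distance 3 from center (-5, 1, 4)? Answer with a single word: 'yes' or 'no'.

|px - cx| = |-8 - (-5)| = 3
|py - cy| = |4 - 1| = 3
|pz - cz| = |4 - 4| = 0
distance = (3+3+0)/2 = 6/2 = 3
radius = 3; distance == radius -> yes

Answer: yes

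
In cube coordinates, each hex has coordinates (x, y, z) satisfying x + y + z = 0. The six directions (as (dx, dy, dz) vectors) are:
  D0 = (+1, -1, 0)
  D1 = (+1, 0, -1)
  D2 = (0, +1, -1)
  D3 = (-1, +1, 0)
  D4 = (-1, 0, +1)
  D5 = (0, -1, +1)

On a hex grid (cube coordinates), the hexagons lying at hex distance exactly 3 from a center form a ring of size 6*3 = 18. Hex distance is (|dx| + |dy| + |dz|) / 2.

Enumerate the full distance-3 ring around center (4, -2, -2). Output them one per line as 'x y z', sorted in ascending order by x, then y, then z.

Answer: 1 -2 1
1 -1 0
1 0 -1
1 1 -2
2 -3 1
2 1 -3
3 -4 1
3 1 -4
4 -5 1
4 1 -5
5 -5 0
5 0 -5
6 -5 -1
6 -1 -5
7 -5 -2
7 -4 -3
7 -3 -4
7 -2 -5

Derivation:
Walk ring at distance 3 from (4, -2, -2):
Start at center + D4*3 = (1, -2, 1)
  hex 0: (1, -2, 1)
  hex 1: (2, -3, 1)
  hex 2: (3, -4, 1)
  hex 3: (4, -5, 1)
  hex 4: (5, -5, 0)
  hex 5: (6, -5, -1)
  hex 6: (7, -5, -2)
  hex 7: (7, -4, -3)
  hex 8: (7, -3, -4)
  hex 9: (7, -2, -5)
  hex 10: (6, -1, -5)
  hex 11: (5, 0, -5)
  hex 12: (4, 1, -5)
  hex 13: (3, 1, -4)
  hex 14: (2, 1, -3)
  hex 15: (1, 1, -2)
  hex 16: (1, 0, -1)
  hex 17: (1, -1, 0)
Sorted: 18 hexes.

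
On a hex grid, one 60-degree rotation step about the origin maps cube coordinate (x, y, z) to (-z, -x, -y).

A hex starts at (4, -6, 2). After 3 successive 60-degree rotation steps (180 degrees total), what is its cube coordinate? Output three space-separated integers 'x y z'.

Start: (4, -6, 2)
Step 1: (4, -6, 2) -> (-(2), -(4), -(-6)) = (-2, -4, 6)
Step 2: (-2, -4, 6) -> (-(6), -(-2), -(-4)) = (-6, 2, 4)
Step 3: (-6, 2, 4) -> (-(4), -(-6), -(2)) = (-4, 6, -2)

Answer: -4 6 -2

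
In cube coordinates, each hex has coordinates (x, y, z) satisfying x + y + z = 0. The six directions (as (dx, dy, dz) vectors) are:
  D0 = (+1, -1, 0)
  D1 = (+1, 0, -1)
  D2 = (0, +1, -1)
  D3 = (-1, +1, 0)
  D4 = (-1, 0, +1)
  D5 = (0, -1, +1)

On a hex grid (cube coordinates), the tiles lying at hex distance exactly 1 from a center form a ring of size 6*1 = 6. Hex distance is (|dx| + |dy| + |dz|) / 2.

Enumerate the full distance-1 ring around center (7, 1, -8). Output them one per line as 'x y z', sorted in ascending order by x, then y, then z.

Walk ring at distance 1 from (7, 1, -8):
Start at center + D4*1 = (6, 1, -7)
  hex 0: (6, 1, -7)
  hex 1: (7, 0, -7)
  hex 2: (8, 0, -8)
  hex 3: (8, 1, -9)
  hex 4: (7, 2, -9)
  hex 5: (6, 2, -8)
Sorted: 6 hexes.

Answer: 6 1 -7
6 2 -8
7 0 -7
7 2 -9
8 0 -8
8 1 -9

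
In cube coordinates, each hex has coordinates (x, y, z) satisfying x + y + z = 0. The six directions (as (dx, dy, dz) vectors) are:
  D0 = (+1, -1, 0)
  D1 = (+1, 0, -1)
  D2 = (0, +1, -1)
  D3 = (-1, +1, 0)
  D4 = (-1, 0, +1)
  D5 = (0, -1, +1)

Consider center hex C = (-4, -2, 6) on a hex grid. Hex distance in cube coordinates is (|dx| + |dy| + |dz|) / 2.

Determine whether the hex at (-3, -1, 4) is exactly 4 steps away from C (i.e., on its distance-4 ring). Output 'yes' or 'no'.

Answer: no

Derivation:
|px - cx| = |-3 - (-4)| = 1
|py - cy| = |-1 - (-2)| = 1
|pz - cz| = |4 - 6| = 2
distance = (1+1+2)/2 = 4/2 = 2
radius = 4; distance != radius -> no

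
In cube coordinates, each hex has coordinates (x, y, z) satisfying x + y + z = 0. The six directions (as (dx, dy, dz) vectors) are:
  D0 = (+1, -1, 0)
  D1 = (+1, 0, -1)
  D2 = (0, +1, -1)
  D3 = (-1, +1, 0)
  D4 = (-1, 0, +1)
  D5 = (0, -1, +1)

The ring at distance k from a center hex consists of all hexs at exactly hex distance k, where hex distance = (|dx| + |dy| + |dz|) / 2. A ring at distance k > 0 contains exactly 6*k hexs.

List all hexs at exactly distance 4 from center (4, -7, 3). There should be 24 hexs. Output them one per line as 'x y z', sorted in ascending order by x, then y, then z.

Walk ring at distance 4 from (4, -7, 3):
Start at center + D4*4 = (0, -7, 7)
  hex 0: (0, -7, 7)
  hex 1: (1, -8, 7)
  hex 2: (2, -9, 7)
  hex 3: (3, -10, 7)
  hex 4: (4, -11, 7)
  hex 5: (5, -11, 6)
  hex 6: (6, -11, 5)
  hex 7: (7, -11, 4)
  hex 8: (8, -11, 3)
  hex 9: (8, -10, 2)
  hex 10: (8, -9, 1)
  hex 11: (8, -8, 0)
  hex 12: (8, -7, -1)
  hex 13: (7, -6, -1)
  hex 14: (6, -5, -1)
  hex 15: (5, -4, -1)
  hex 16: (4, -3, -1)
  hex 17: (3, -3, 0)
  hex 18: (2, -3, 1)
  hex 19: (1, -3, 2)
  hex 20: (0, -3, 3)
  hex 21: (0, -4, 4)
  hex 22: (0, -5, 5)
  hex 23: (0, -6, 6)
Sorted: 24 hexes.

Answer: 0 -7 7
0 -6 6
0 -5 5
0 -4 4
0 -3 3
1 -8 7
1 -3 2
2 -9 7
2 -3 1
3 -10 7
3 -3 0
4 -11 7
4 -3 -1
5 -11 6
5 -4 -1
6 -11 5
6 -5 -1
7 -11 4
7 -6 -1
8 -11 3
8 -10 2
8 -9 1
8 -8 0
8 -7 -1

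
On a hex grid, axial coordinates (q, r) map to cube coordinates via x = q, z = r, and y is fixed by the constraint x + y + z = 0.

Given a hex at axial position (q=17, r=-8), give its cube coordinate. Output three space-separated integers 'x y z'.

Answer: 17 -9 -8

Derivation:
x = q = 17
z = r = -8
y = -x - z = -(17) - (-8) = -9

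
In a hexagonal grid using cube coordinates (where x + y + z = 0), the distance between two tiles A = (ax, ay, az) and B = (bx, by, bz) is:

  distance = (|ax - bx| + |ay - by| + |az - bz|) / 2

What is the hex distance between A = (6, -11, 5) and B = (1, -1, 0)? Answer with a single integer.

Answer: 10

Derivation:
|ax - bx| = |6 - 1| = 5
|ay - by| = |-11 - (-1)| = 10
|az - bz| = |5 - 0| = 5
distance = (5 + 10 + 5) / 2 = 20 / 2 = 10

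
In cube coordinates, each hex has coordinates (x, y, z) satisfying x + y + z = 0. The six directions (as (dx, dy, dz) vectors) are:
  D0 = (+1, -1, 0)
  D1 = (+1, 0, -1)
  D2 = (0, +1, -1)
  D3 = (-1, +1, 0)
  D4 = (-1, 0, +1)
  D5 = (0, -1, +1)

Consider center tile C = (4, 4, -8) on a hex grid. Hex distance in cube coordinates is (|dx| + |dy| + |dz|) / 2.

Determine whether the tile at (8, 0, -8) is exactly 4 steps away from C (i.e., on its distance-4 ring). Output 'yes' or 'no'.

Answer: yes

Derivation:
|px - cx| = |8 - 4| = 4
|py - cy| = |0 - 4| = 4
|pz - cz| = |-8 - (-8)| = 0
distance = (4+4+0)/2 = 8/2 = 4
radius = 4; distance == radius -> yes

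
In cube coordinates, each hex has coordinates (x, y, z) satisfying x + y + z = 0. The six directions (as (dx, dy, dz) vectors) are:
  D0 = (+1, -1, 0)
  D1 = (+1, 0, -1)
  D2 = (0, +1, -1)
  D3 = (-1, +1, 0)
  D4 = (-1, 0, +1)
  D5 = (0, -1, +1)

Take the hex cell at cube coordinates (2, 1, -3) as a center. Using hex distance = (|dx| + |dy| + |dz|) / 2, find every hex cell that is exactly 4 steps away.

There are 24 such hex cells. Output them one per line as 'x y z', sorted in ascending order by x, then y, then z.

Answer: -2 1 1
-2 2 0
-2 3 -1
-2 4 -2
-2 5 -3
-1 0 1
-1 5 -4
0 -1 1
0 5 -5
1 -2 1
1 5 -6
2 -3 1
2 5 -7
3 -3 0
3 4 -7
4 -3 -1
4 3 -7
5 -3 -2
5 2 -7
6 -3 -3
6 -2 -4
6 -1 -5
6 0 -6
6 1 -7

Derivation:
Walk ring at distance 4 from (2, 1, -3):
Start at center + D4*4 = (-2, 1, 1)
  hex 0: (-2, 1, 1)
  hex 1: (-1, 0, 1)
  hex 2: (0, -1, 1)
  hex 3: (1, -2, 1)
  hex 4: (2, -3, 1)
  hex 5: (3, -3, 0)
  hex 6: (4, -3, -1)
  hex 7: (5, -3, -2)
  hex 8: (6, -3, -3)
  hex 9: (6, -2, -4)
  hex 10: (6, -1, -5)
  hex 11: (6, 0, -6)
  hex 12: (6, 1, -7)
  hex 13: (5, 2, -7)
  hex 14: (4, 3, -7)
  hex 15: (3, 4, -7)
  hex 16: (2, 5, -7)
  hex 17: (1, 5, -6)
  hex 18: (0, 5, -5)
  hex 19: (-1, 5, -4)
  hex 20: (-2, 5, -3)
  hex 21: (-2, 4, -2)
  hex 22: (-2, 3, -1)
  hex 23: (-2, 2, 0)
Sorted: 24 hexes.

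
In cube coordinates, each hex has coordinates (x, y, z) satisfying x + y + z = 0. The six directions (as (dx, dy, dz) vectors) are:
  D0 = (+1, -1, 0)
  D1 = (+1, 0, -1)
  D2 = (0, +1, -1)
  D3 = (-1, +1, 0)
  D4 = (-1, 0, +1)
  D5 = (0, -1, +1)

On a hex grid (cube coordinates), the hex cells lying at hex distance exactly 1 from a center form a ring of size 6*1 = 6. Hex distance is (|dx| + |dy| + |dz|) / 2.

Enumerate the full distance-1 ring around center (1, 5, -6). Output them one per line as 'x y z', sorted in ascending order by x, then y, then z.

Walk ring at distance 1 from (1, 5, -6):
Start at center + D4*1 = (0, 5, -5)
  hex 0: (0, 5, -5)
  hex 1: (1, 4, -5)
  hex 2: (2, 4, -6)
  hex 3: (2, 5, -7)
  hex 4: (1, 6, -7)
  hex 5: (0, 6, -6)
Sorted: 6 hexes.

Answer: 0 5 -5
0 6 -6
1 4 -5
1 6 -7
2 4 -6
2 5 -7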